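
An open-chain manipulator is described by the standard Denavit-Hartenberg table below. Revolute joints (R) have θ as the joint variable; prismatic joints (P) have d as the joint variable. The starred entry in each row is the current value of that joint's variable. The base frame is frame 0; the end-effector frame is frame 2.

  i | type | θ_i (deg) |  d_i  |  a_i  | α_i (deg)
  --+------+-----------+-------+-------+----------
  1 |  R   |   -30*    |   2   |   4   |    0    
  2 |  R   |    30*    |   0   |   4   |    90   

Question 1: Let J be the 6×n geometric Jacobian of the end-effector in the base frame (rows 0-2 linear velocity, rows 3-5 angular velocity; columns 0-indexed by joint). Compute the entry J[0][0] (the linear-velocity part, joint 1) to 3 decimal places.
axis z_0 = ẑ; lever o_n−o_0 = (7.4641,-2.0000,2.0000)
cross product → J_v[:, 0] = (2.0000,7.4641,-0.0000)
J_ω[:, 0] = z_0
entry J[0][0] = 2.0000

2.000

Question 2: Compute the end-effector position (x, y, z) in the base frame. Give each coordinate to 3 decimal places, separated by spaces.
after link 1: o_1 = (3.4641, -2.0000, 2.0000)
after link 2: o_2 = (7.4641, -2.0000, 2.0000)

7.464 -2.000 2.000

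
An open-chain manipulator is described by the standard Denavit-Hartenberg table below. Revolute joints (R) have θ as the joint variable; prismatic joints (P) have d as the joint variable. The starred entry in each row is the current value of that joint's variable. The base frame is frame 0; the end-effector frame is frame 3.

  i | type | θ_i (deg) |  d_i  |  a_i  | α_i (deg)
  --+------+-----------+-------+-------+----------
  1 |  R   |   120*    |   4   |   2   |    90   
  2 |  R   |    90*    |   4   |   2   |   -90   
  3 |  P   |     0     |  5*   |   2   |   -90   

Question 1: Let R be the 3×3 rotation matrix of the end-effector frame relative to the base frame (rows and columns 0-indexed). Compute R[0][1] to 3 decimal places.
-0.500

End-effector y-axis (col 1 of R) = (-0.5000,0.8660,-0.0000)
R[0][1] = -0.5000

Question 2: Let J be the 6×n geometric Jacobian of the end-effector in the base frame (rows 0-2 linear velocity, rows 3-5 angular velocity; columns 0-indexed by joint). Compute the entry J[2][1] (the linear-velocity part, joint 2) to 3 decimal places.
axis z_1 = (0.8660,0.5000,0.0000); lever o_n−o_1 = (5.9641,-2.3301,4.0000)
cross product → J_v[:, 1] = (2.0000,-3.4641,-5.0000)
J_ω[:, 1] = z_1
entry J[2][1] = -5.0000

-5.000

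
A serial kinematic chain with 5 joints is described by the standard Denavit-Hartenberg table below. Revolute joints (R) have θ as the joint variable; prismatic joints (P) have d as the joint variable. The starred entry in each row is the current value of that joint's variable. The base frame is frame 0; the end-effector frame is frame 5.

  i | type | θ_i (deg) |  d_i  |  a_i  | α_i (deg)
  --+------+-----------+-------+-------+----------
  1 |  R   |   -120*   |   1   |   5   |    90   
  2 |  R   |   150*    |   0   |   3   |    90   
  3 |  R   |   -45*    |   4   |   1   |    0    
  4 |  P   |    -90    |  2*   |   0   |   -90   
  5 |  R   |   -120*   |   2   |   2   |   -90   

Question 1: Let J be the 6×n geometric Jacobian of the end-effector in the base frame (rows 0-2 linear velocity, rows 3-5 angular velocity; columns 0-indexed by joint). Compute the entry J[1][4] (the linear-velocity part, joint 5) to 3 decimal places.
axis z_4 = (0.9186,0.1768,0.3536); lever o_n−o_4 = (1.0979,0.4874,2.5607)
cross product → J_v[:, 4] = (0.2803,-1.9639,0.2537)
J_ω[:, 4] = z_4
entry J[1][4] = -1.9639

-1.964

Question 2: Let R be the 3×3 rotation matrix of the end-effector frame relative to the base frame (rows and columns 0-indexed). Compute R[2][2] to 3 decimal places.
End-effector z-axis (col 2 of R) = (0.1402,-0.9820,0.1268)
R[2][2] = 0.1268

0.127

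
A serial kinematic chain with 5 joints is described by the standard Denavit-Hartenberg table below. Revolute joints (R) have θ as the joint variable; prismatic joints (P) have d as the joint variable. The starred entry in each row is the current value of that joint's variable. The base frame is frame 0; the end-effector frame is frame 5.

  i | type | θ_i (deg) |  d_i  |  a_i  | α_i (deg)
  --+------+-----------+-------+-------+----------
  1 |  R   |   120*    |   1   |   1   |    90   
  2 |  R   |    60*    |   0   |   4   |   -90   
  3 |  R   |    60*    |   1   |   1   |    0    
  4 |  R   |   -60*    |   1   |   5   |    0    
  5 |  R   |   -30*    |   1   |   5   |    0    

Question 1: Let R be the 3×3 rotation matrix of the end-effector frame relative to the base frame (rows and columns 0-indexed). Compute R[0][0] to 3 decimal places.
0.217

End-effector x-axis (col 0 of R) = (0.2165,0.6250,0.7500)
R[0][0] = 0.2165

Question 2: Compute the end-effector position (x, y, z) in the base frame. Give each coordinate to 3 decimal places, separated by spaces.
after link 1: o_1 = (-0.5000, 0.8660, 1.0000)
after link 2: o_2 = (-1.5000, 2.5981, 4.4641)
after link 3: o_3 = (-1.9420, 1.6316, 5.3971)
after link 4: o_4 = (-2.7590, 3.0466, 10.2272)
after link 5: o_5 = (-1.2434, 5.4216, 14.4772)

-1.243 5.422 14.477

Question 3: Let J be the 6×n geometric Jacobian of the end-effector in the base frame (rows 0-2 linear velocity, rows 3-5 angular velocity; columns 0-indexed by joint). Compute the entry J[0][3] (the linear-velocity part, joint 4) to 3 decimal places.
-8.705

axis z_3 = (0.4330,-0.7500,0.5000); lever o_n−o_3 = (0.6986,3.7901,9.0801)
cross product → J_v[:, 3] = (-8.7051,-3.5825,2.1651)
J_ω[:, 3] = z_3
entry J[0][3] = -8.7051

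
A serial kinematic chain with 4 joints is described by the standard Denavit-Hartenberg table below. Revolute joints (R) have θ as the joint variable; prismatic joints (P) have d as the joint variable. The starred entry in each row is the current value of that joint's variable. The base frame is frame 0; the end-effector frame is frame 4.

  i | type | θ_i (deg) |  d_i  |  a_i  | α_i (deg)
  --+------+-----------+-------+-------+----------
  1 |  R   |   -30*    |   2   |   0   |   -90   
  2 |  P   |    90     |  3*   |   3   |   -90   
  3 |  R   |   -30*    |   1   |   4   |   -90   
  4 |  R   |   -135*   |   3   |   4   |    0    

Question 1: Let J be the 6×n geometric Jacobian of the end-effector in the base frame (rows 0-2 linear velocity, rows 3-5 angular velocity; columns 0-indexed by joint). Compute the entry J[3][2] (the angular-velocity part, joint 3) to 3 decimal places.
axis z_2 = (-0.8660,0.5000,-0.0000); lever o_n−o_2 = (-4.3217,0.1715,-2.5146)
cross product → J_v[:, 2] = (-1.2573,-2.1777,2.0123)
J_ω[:, 2] = z_2
entry J[3][2] = -0.8660

-0.866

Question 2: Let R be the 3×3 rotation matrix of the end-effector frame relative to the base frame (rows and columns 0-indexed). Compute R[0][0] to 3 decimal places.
End-effector x-axis (col 0 of R) = (-0.7891,0.0474,0.6124)
R[0][0] = -0.7891

-0.789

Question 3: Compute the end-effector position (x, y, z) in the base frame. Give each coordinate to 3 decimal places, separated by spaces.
-2.822 2.770 -3.515

after link 1: o_1 = (0.0000, 0.0000, 2.0000)
after link 2: o_2 = (1.5000, 2.5981, -1.0000)
after link 3: o_3 = (1.6340, 4.8301, -4.4641)
after link 4: o_4 = (-2.8217, 2.7696, -3.5146)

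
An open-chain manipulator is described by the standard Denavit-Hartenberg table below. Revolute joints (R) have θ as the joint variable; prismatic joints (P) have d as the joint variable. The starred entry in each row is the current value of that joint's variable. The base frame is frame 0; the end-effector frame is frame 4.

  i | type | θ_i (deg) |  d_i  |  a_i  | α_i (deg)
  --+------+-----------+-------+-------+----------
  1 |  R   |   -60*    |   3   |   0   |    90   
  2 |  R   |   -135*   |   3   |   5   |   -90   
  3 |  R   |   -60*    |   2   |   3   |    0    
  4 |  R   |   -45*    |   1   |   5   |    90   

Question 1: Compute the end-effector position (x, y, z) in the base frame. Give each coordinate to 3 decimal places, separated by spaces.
-9.811 -3.863 -2.802

after link 1: o_1 = (0.0000, 0.0000, 3.0000)
after link 2: o_2 = (-4.3658, 1.5619, -0.5355)
after link 3: o_3 = (-6.4391, -0.0434, -3.0104)
after link 4: o_4 = (-9.8106, -3.8630, -2.8025)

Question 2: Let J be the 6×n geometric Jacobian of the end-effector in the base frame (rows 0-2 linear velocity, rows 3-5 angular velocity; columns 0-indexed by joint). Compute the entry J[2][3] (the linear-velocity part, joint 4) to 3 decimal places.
axis z_3 = (0.3536,-0.6124,-0.7071); lever o_n−o_3 = (-3.3715,-3.8197,0.2080)
cross product → J_v[:, 3] = (-2.8283,2.3105,-3.4151)
J_ω[:, 3] = z_3
entry J[2][3] = -3.4151

-3.415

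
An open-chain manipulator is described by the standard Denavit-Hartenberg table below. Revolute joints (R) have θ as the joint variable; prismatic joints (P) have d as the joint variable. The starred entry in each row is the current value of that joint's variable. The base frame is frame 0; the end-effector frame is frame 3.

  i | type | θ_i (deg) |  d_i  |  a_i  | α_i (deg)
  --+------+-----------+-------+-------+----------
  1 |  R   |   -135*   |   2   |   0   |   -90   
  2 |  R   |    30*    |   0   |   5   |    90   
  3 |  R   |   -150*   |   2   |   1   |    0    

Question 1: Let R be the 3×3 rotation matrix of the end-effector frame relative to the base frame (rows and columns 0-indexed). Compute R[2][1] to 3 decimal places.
End-effector y-axis (col 1 of R) = (-0.9186,0.3062,-0.2500)
R[2][1] = -0.2500

-0.250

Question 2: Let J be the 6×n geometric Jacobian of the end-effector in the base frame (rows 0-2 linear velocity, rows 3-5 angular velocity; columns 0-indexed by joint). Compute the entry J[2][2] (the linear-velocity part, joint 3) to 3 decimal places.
-0.250

axis z_2 = (-0.3536,-0.3536,0.8660); lever o_n−o_2 = (-0.5303,0.1768,2.1651)
cross product → J_v[:, 2] = (-0.9186,0.3062,-0.2500)
J_ω[:, 2] = z_2
entry J[2][2] = -0.2500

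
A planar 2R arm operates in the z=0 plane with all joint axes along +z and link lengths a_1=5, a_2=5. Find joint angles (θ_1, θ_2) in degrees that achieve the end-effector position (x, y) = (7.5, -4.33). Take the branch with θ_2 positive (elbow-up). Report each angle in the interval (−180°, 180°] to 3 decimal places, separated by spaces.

cos θ_2 = (74.9989−5²−5²)/(2·5·5) = 0.5000; θ_2 = 60.0015° (elbow-up)
β = atan2(-4.3300,7.5000) = -29.9993°; ψ = atan2(4.3302,7.4999) = 30.0007°
θ_1 = β − ψ = -60.0000°

-60.000 60.001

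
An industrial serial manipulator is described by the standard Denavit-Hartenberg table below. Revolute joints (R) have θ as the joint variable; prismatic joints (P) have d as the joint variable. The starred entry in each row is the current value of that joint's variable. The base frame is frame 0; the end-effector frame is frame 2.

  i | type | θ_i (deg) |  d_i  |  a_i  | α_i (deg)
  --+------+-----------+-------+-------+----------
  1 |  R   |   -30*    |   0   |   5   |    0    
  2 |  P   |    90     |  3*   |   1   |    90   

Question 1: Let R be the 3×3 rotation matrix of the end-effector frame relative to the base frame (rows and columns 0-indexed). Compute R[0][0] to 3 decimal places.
End-effector x-axis (col 0 of R) = (0.5000,0.8660,0.0000)
R[0][0] = 0.5000

0.500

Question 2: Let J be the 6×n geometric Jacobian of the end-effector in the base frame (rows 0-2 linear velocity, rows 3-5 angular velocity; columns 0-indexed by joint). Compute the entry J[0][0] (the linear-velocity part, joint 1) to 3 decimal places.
1.634

axis z_0 = ẑ; lever o_n−o_0 = (4.8301,-1.6340,3.0000)
cross product → J_v[:, 0] = (1.6340,4.8301,-0.0000)
J_ω[:, 0] = z_0
entry J[0][0] = 1.6340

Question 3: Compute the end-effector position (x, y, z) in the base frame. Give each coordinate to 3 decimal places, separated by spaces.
4.830 -1.634 3.000

after link 1: o_1 = (4.3301, -2.5000, 0.0000)
after link 2: o_2 = (4.8301, -1.6340, 3.0000)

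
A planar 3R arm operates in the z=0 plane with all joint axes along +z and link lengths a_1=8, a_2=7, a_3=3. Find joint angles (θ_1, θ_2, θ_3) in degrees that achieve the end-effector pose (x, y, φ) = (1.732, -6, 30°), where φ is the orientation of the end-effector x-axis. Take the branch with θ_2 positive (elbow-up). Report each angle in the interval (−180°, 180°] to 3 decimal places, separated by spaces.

wrist centre = target − a_3·(cos φ, sin φ) = (-0.8661, -7.5000)
cos θ_2 = (57.0001−8²−7²)/(2·8·7) = -0.5000; θ_2 = 119.9999° (elbow-up)
β = atan2(-7.5000,-0.8661) = -96.5872°; ψ = atan2(6.0622,4.5000) = 53.4132°
θ_1 = β − ψ = -150.0004°
θ_3 = φ − θ_1 − θ_2 = 60.0004° (wrapped to (-180°,180°])

-150.000 120.000 60.000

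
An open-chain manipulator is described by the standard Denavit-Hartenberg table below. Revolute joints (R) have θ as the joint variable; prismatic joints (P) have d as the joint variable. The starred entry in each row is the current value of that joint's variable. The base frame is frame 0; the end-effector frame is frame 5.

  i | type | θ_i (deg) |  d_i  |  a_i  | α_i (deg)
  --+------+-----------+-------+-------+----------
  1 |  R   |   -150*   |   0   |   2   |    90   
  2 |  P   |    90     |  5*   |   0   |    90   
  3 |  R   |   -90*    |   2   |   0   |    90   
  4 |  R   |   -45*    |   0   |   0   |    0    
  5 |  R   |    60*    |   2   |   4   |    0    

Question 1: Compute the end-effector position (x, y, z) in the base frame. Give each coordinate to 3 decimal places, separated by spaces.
after link 1: o_1 = (-1.7321, -1.0000, 0.0000)
after link 2: o_2 = (-4.2321, 3.3301, 0.0000)
after link 3: o_3 = (-5.9641, 2.3301, 0.0000)
after link 4: o_4 = (-5.9641, 2.3301, 0.0000)
after link 5: o_5 = (-4.9288, -1.5336, -2.0000)

-4.929 -1.534 -2.000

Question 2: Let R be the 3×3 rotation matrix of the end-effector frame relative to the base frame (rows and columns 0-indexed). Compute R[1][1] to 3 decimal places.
End-effector y-axis (col 1 of R) = (-0.9659,-0.2588,0.0000)
R[1][1] = -0.2588

-0.259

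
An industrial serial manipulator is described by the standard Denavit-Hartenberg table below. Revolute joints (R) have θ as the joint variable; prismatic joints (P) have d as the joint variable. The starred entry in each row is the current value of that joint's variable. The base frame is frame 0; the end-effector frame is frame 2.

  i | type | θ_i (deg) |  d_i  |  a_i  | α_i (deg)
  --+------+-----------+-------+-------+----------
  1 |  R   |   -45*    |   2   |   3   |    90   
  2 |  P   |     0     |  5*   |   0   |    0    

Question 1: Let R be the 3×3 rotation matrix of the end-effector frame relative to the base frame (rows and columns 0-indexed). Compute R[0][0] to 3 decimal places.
0.707

End-effector x-axis (col 0 of R) = (0.7071,-0.7071,0.0000)
R[0][0] = 0.7071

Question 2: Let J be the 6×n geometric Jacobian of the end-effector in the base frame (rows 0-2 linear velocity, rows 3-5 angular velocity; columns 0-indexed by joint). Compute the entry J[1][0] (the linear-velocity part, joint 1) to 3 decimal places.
axis z_0 = ẑ; lever o_n−o_0 = (-1.4142,-5.6569,2.0000)
cross product → J_v[:, 0] = (5.6569,-1.4142,0.0000)
J_ω[:, 0] = z_0
entry J[1][0] = -1.4142

-1.414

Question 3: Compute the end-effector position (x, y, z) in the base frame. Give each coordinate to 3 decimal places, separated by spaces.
-1.414 -5.657 2.000

after link 1: o_1 = (2.1213, -2.1213, 2.0000)
after link 2: o_2 = (-1.4142, -5.6569, 2.0000)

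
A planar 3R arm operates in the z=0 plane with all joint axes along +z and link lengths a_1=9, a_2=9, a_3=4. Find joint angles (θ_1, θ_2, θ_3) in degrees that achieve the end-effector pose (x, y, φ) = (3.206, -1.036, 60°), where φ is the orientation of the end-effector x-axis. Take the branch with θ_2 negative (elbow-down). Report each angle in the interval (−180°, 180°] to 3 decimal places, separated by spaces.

0.002 -149.999 -150.003

wrist centre = target − a_3·(cos φ, sin φ) = (1.2060, -4.5001)
cos θ_2 = (21.7054−9²−9²)/(2·9·9) = -0.8660; θ_2 = -149.9990° (elbow-down)
β = atan2(-4.5001,1.2060) = -74.9976°; ψ = atan2(-4.5001,1.2059) = -74.9995°
θ_1 = β − ψ = 0.0019°
θ_3 = φ − θ_1 − θ_2 = -150.0029° (wrapped to (-180°,180°])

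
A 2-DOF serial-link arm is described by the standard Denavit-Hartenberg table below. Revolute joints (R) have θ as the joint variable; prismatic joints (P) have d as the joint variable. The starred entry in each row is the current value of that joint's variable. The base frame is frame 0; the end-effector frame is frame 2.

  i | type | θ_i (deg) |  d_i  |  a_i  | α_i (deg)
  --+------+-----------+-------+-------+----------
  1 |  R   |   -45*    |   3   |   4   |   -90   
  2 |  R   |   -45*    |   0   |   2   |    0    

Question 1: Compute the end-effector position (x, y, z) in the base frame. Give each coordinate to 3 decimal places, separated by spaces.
3.828 -3.828 4.414

after link 1: o_1 = (2.8284, -2.8284, 3.0000)
after link 2: o_2 = (3.8284, -3.8284, 4.4142)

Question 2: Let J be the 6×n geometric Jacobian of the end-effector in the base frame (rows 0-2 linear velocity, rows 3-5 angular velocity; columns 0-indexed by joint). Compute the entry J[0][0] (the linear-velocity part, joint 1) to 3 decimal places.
3.828

axis z_0 = ẑ; lever o_n−o_0 = (3.8284,-3.8284,4.4142)
cross product → J_v[:, 0] = (3.8284,3.8284,-0.0000)
J_ω[:, 0] = z_0
entry J[0][0] = 3.8284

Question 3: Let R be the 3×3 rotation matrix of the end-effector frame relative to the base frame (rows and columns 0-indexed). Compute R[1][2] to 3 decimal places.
0.707

End-effector z-axis (col 2 of R) = (0.7071,0.7071,0.0000)
R[1][2] = 0.7071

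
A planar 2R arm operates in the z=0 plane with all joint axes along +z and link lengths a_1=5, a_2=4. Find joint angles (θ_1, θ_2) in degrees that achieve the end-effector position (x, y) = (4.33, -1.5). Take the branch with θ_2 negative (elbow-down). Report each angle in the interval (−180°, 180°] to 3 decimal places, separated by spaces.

30.000 -120.002

cos θ_2 = (20.9989−5²−4²)/(2·5·4) = -0.5000; θ_2 = -120.0018° (elbow-down)
β = atan2(-1.5000,4.3300) = -19.1071°; ψ = atan2(-3.4640,2.9999) = -49.1071°
θ_1 = β − ψ = 30.0000°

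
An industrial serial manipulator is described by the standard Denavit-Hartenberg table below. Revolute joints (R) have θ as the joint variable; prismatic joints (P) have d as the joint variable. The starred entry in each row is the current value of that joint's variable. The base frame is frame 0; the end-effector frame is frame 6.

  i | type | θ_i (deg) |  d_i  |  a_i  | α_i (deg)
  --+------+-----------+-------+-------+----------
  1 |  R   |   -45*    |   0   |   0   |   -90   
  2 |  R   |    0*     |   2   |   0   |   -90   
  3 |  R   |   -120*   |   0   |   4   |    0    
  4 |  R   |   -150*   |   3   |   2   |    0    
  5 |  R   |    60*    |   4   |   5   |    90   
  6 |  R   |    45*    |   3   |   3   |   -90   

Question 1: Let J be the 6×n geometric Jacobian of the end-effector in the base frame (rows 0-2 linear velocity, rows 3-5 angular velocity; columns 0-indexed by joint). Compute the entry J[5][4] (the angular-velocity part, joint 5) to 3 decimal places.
axis z_4 = (0.0000,0.0000,-1.0000); lever o_n−o_4 = (-7.6551,-1.0546,-6.1213)
cross product → J_v[:, 4] = (-1.0546,7.6551,0.0000)
J_ω[:, 4] = z_4
entry J[5][4] = -1.0000

-1.000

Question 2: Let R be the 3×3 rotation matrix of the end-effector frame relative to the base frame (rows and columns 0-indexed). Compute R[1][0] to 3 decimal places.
0.183

End-effector x-axis (col 0 of R) = (-0.6830,0.1830,-0.7071)
R[1][0] = 0.1830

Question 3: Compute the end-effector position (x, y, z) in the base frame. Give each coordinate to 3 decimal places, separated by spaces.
after link 1: o_1 = (0.0000, 0.0000, 0.0000)
after link 2: o_2 = (1.4142, 1.4142, 0.0000)
after link 3: o_3 = (2.4495, 5.2779, 0.0000)
after link 4: o_4 = (1.0353, 3.8637, -3.0000)
after link 5: o_5 = (-3.7944, 5.1578, -7.0000)
after link 6: o_6 = (-6.6198, 2.8091, -9.1213)

-6.620 2.809 -9.121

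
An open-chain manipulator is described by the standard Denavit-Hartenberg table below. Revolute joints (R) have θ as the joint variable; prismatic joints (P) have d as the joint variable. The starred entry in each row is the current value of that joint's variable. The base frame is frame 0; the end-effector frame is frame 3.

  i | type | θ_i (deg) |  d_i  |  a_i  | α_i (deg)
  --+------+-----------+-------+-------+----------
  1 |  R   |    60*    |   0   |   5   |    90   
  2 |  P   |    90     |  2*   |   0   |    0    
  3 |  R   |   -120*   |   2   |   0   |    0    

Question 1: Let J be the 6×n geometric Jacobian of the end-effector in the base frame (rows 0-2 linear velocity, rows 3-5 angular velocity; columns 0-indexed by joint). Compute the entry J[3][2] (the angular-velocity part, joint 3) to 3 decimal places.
0.866

axis z_2 = (0.8660,-0.5000,0.0000); lever o_n−o_2 = (1.7321,-1.0000,0.0000)
cross product → J_v[:, 2] = (-0.0000,0.0000,0.0000)
J_ω[:, 2] = z_2
entry J[3][2] = 0.8660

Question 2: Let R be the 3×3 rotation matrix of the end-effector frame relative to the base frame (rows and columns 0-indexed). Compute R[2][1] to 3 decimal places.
0.866

End-effector y-axis (col 1 of R) = (0.2500,0.4330,0.8660)
R[2][1] = 0.8660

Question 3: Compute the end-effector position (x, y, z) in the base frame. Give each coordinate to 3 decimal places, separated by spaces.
5.964 2.330 0.000

after link 1: o_1 = (2.5000, 4.3301, 0.0000)
after link 2: o_2 = (4.2321, 3.3301, 0.0000)
after link 3: o_3 = (5.9641, 2.3301, 0.0000)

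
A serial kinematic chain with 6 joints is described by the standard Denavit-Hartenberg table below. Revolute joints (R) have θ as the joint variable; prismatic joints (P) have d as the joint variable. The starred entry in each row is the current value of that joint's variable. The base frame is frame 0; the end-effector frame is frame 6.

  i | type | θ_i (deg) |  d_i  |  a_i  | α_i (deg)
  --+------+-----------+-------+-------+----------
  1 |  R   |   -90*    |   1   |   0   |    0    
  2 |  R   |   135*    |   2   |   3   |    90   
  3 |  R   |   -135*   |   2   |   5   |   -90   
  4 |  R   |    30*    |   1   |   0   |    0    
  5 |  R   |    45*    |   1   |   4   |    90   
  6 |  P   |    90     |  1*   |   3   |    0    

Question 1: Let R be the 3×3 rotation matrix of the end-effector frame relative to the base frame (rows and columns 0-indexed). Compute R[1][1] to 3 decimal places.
-0.554

End-effector y-axis (col 1 of R) = (0.8124,-0.5536,0.1830)
R[1][1] = -0.5536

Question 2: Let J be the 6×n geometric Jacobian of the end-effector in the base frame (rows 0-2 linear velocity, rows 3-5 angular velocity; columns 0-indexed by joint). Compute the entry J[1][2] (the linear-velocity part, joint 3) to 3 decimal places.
6.001

axis z_2 = (0.7071,-0.7071,0.0000); lever o_n−o_2 = (-2.1354,0.1342,-8.4861)
cross product → J_v[:, 2] = (6.0006,6.0006,-1.4151)
J_ω[:, 2] = z_2
entry J[1][2] = 6.0006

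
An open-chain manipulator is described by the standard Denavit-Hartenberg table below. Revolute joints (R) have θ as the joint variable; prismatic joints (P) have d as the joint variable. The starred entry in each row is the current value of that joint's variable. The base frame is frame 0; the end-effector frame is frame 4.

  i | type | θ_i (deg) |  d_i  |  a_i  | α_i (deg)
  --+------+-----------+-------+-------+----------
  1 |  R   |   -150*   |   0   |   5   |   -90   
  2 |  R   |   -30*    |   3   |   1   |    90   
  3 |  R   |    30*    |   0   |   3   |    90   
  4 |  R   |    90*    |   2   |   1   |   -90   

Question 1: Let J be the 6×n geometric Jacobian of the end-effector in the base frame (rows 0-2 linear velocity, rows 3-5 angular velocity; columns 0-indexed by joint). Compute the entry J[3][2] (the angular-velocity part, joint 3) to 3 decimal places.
0.433

axis z_2 = (0.4330,0.2500,0.8660); lever o_n−o_2 = (-2.3816,-1.1071,2.6651)
cross product → J_v[:, 2] = (1.6250,-3.2165,0.1160)
J_ω[:, 2] = z_2
entry J[3][2] = 0.4330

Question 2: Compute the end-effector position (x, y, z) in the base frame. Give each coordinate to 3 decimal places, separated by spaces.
after link 1: o_1 = (-4.3301, -2.5000, 0.0000)
after link 2: o_2 = (-3.5801, -5.5311, 0.5000)
after link 3: o_3 = (-4.7787, -7.9551, 1.7990)
after link 4: o_4 = (-5.9617, -6.6381, 3.1651)

-5.962 -6.638 3.165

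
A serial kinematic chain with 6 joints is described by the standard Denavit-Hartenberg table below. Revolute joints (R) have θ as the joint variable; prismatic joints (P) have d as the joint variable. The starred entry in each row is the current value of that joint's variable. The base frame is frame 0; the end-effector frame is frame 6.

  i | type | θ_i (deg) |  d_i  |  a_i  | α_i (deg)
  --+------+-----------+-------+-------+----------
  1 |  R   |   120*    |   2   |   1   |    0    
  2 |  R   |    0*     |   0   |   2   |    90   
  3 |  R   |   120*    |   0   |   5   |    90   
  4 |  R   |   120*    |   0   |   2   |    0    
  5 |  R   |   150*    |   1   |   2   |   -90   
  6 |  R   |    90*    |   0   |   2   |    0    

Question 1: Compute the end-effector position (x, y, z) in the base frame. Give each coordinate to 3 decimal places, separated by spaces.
-0.299 -0.018 4.964

after link 1: o_1 = (-0.5000, 0.8660, 2.0000)
after link 2: o_2 = (-1.5000, 2.5981, 2.0000)
after link 3: o_3 = (-0.2500, 0.4330, 6.3301)
after link 4: o_4 = (1.0000, 1.7321, 5.4641)
after link 5: o_5 = (-1.1651, 1.4821, 5.9641)
after link 6: o_6 = (-0.2990, -0.0179, 4.9641)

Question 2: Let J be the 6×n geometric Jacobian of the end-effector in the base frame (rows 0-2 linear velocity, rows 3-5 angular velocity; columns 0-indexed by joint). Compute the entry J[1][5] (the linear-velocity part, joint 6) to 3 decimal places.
axis z_5 = (0.2500,-0.4330,0.8660); lever o_n−o_5 = (0.8660,-1.5000,-1.0000)
cross product → J_v[:, 5] = (1.7321,1.0000,0.0000)
J_ω[:, 5] = z_5
entry J[1][5] = 1.0000

1.000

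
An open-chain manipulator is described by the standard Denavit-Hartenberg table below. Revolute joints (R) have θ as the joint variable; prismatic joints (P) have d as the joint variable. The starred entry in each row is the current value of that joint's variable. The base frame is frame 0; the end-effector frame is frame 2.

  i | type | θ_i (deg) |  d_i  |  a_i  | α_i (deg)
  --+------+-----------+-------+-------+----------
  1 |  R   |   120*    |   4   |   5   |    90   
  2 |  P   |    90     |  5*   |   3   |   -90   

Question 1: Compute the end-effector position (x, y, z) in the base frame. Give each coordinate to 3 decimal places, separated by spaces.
after link 1: o_1 = (-2.5000, 4.3301, 4.0000)
after link 2: o_2 = (1.8301, 6.8301, 7.0000)

1.830 6.830 7.000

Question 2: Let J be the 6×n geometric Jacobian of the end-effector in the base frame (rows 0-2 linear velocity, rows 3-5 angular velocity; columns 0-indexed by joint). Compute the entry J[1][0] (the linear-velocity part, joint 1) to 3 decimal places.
axis z_0 = ẑ; lever o_n−o_0 = (1.8301,6.8301,7.0000)
cross product → J_v[:, 0] = (-6.8301,1.8301,0.0000)
J_ω[:, 0] = z_0
entry J[1][0] = 1.8301

1.830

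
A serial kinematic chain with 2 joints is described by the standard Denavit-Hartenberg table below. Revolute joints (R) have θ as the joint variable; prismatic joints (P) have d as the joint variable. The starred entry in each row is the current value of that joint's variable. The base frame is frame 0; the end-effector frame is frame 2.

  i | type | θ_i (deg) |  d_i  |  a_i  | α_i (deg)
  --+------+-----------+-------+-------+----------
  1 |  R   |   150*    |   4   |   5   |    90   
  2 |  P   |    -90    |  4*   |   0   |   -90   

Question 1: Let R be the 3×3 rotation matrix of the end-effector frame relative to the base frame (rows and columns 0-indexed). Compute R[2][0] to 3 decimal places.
End-effector x-axis (col 0 of R) = (-0.0000,0.0000,-1.0000)
R[2][0] = -1.0000

-1.000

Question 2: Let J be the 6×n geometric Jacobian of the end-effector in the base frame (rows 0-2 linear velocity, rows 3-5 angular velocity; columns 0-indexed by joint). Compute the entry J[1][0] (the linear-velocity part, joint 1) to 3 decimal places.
-2.330

axis z_0 = ẑ; lever o_n−o_0 = (-2.3301,5.9641,4.0000)
cross product → J_v[:, 0] = (-5.9641,-2.3301,0.0000)
J_ω[:, 0] = z_0
entry J[1][0] = -2.3301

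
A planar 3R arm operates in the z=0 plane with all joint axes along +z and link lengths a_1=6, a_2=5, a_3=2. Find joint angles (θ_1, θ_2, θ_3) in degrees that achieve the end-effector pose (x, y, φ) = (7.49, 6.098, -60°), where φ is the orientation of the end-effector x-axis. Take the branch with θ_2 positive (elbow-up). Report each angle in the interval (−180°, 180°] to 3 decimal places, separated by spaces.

wrist centre = target − a_3·(cos φ, sin φ) = (6.4900, 7.8301)
cos θ_2 = (103.4298−6²−5²)/(2·6·5) = 0.7072; θ_2 = 44.9954° (elbow-up)
β = atan2(7.8301,6.4900) = 50.3461°; ψ = atan2(3.5353,9.5358) = 20.3415°
θ_1 = β − ψ = 30.0046°
θ_3 = φ − θ_1 − θ_2 = -135.0001° (wrapped to (-180°,180°])

30.005 44.995 -135.000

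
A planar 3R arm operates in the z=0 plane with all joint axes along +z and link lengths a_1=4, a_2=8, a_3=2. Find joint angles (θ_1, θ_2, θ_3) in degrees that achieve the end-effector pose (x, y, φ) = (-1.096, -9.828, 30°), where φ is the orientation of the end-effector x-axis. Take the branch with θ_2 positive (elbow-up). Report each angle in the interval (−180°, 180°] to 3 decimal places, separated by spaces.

wrist centre = target − a_3·(cos φ, sin φ) = (-2.8281, -10.8280)
cos θ_2 = (125.2435−4²−8²)/(2·4·8) = 0.7069; θ_2 = 45.0144° (elbow-up)
β = atan2(-10.8280,-2.8281) = -104.6375°; ψ = atan2(5.6583,9.6554) = 30.3712°
θ_1 = β − ψ = -135.0087°
θ_3 = φ − θ_1 − θ_2 = 119.9942° (wrapped to (-180°,180°])

-135.009 45.014 119.994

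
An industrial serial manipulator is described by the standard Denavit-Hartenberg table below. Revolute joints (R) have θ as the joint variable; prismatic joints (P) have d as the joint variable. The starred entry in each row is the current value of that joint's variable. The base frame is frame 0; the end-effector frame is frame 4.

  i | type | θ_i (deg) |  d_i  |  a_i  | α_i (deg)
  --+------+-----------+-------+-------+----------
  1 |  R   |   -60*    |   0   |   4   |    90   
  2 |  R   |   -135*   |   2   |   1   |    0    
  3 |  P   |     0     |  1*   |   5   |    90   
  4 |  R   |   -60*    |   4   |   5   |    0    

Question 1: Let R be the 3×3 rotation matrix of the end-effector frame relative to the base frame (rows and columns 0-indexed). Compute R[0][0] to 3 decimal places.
0.573

End-effector x-axis (col 0 of R) = (0.5732,0.7392,-0.3536)
R[0][0] = 0.5732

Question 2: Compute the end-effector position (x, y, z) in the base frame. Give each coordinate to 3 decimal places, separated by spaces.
after link 1: o_1 = (2.0000, -3.4641, 0.0000)
after link 2: o_2 = (-0.0856, -3.8517, -0.7071)
after link 3: o_3 = (-2.7194, -1.2899, -4.2426)
after link 4: o_4 = (-1.2675, 4.8556, -3.1820)

-1.267 4.856 -3.182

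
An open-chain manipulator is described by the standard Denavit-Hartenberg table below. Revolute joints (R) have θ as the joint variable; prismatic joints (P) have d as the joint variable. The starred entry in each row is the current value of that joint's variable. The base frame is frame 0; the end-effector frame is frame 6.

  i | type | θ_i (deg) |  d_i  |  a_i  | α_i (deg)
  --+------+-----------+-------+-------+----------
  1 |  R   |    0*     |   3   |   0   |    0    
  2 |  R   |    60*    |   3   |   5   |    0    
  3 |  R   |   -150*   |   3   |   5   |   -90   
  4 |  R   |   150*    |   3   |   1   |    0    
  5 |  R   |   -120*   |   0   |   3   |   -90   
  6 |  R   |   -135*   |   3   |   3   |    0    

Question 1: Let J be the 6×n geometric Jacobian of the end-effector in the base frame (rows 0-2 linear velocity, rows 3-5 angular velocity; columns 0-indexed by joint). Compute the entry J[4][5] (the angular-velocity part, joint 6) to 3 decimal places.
axis z_5 = (0.0000,0.5000,-0.8660); lever o_n−o_5 = (2.1213,3.3371,-1.5374)
cross product → J_v[:, 5] = (2.1213,-1.8371,-1.0607)
J_ω[:, 5] = z_5
entry J[4][5] = 0.5000

0.500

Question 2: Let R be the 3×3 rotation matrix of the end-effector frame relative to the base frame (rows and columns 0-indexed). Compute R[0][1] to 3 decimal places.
End-effector y-axis (col 1 of R) = (0.7071,-0.6124,-0.3536)
R[0][1] = 0.7071

0.707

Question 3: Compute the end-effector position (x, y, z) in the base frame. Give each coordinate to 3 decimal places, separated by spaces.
after link 1: o_1 = (0.0000, 0.0000, 3.0000)
after link 2: o_2 = (2.5000, 4.3301, 6.0000)
after link 3: o_3 = (2.5000, -0.6699, 9.0000)
after link 4: o_4 = (5.5000, 0.1962, 8.5000)
after link 5: o_5 = (5.5000, -2.4019, 7.0000)
after link 6: o_6 = (7.6213, 0.9352, 5.4626)

7.621 0.935 5.463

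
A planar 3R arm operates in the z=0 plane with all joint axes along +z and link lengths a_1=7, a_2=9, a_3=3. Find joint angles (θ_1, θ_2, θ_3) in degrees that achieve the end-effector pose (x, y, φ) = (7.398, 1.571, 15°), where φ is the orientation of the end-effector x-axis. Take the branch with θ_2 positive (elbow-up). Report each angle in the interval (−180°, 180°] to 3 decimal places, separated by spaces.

wrist centre = target − a_3·(cos φ, sin φ) = (4.5002, 0.7945)
cos θ_2 = (20.8833−7²−9²)/(2·7·9) = -0.8660; θ_2 = 149.9977° (elbow-up)
β = atan2(0.7945,4.5002) = 10.0127°; ψ = atan2(4.5003,-0.7940) = 100.0065°
θ_1 = β − ψ = -89.9937°
θ_3 = φ − θ_1 − θ_2 = -45.0040° (wrapped to (-180°,180°])

-89.994 149.998 -45.004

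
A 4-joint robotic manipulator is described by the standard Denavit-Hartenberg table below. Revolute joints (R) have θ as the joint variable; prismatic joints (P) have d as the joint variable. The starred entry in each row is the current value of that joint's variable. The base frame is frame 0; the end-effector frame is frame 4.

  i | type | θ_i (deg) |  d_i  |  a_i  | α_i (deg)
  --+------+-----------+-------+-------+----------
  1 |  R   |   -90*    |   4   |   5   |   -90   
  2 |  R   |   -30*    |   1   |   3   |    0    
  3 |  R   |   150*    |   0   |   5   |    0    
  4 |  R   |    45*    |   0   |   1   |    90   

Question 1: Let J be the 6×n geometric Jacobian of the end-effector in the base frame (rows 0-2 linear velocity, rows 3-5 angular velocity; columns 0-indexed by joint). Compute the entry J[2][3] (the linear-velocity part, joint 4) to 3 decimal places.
0.966

axis z_3 = (1.0000,0.0000,0.0000); lever o_n−o_3 = (0.0000,0.9659,-0.2588)
cross product → J_v[:, 3] = (-0.0000,0.2588,0.9659)
J_ω[:, 3] = z_3
entry J[2][3] = 0.9659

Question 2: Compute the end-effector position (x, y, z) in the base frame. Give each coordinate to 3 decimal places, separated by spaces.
1.000 -4.132 0.911

after link 1: o_1 = (0.0000, -5.0000, 4.0000)
after link 2: o_2 = (1.0000, -7.5981, 5.5000)
after link 3: o_3 = (1.0000, -5.0981, 1.1699)
after link 4: o_4 = (1.0000, -4.1322, 0.9111)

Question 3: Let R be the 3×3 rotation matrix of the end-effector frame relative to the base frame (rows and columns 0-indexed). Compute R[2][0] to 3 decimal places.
End-effector x-axis (col 0 of R) = (-0.0000,0.9659,-0.2588)
R[2][0] = -0.2588

-0.259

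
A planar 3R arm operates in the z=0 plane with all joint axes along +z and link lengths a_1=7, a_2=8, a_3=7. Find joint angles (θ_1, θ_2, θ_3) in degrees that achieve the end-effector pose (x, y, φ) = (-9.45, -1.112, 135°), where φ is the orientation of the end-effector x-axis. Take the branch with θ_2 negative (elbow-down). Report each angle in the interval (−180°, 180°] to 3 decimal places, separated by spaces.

-60.002 -120.002 -44.996

wrist centre = target − a_3·(cos φ, sin φ) = (-4.5003, -6.0617)
cos θ_2 = (56.9971−7²−8²)/(2·7·8) = -0.5000; θ_2 = -120.0017° (elbow-down)
β = atan2(-6.0617,-4.5003) = -126.5903°; ψ = atan2(-6.9281,2.9998) = -66.5879°
θ_1 = β − ψ = -60.0024°
θ_3 = φ − θ_1 − θ_2 = -44.9959° (wrapped to (-180°,180°])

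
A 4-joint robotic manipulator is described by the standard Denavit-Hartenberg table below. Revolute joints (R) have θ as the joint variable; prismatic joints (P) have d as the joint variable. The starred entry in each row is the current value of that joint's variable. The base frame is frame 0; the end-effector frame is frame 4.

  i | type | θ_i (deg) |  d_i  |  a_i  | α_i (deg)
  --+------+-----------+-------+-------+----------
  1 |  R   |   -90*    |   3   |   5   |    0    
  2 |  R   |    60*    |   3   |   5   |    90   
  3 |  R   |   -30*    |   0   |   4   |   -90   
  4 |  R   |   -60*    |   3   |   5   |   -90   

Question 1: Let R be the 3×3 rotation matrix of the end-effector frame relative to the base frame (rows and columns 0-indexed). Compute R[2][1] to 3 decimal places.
-0.866

End-effector y-axis (col 1 of R) = (-0.4330,0.2500,-0.8660)
R[2][1] = -0.8660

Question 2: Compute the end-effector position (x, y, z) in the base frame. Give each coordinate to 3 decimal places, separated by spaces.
after link 1: o_1 = (0.0000, -5.0000, 3.0000)
after link 2: o_2 = (4.3301, -7.5000, 6.0000)
after link 3: o_3 = (7.3301, -9.2321, 4.0000)
after link 4: o_4 = (8.3391, -14.8146, 5.3481)

8.339 -14.815 5.348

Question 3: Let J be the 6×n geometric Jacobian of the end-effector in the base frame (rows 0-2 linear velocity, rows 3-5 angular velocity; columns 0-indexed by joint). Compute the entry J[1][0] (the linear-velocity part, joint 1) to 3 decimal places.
8.339

axis z_0 = ẑ; lever o_n−o_0 = (8.3391,-14.8146,5.3481)
cross product → J_v[:, 0] = (14.8146,8.3391,-0.0000)
J_ω[:, 0] = z_0
entry J[1][0] = 8.3391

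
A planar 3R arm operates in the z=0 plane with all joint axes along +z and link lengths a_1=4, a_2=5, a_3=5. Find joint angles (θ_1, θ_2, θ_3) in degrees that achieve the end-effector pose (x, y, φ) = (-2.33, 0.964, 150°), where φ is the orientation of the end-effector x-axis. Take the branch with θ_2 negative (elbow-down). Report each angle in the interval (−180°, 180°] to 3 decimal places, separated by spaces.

wrist centre = target − a_3·(cos φ, sin φ) = (2.0001, -1.5360)
cos θ_2 = (6.3598−4²−5²)/(2·4·5) = -0.8660; θ_2 = -149.9977° (elbow-down)
β = atan2(-1.5360,2.0001) = -37.5225°; ψ = atan2(-2.5002,-0.3300) = -97.5196°
θ_1 = β − ψ = 59.9971°
θ_3 = φ − θ_1 − θ_2 = -119.9994° (wrapped to (-180°,180°])

59.997 -149.998 -119.999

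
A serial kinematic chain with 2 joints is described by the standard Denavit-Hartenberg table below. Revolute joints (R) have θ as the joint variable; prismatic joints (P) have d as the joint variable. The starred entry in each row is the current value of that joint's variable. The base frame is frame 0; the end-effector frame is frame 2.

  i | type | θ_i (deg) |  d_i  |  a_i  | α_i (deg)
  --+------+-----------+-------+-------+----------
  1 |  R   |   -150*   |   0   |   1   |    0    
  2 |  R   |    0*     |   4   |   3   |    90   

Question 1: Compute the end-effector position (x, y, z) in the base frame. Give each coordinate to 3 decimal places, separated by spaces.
after link 1: o_1 = (-0.8660, -0.5000, 0.0000)
after link 2: o_2 = (-3.4641, -2.0000, 4.0000)

-3.464 -2.000 4.000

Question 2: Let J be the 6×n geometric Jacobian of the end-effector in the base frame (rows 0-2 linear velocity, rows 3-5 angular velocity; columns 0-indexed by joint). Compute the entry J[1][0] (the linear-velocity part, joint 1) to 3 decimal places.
-3.464

axis z_0 = ẑ; lever o_n−o_0 = (-3.4641,-2.0000,4.0000)
cross product → J_v[:, 0] = (2.0000,-3.4641,0.0000)
J_ω[:, 0] = z_0
entry J[1][0] = -3.4641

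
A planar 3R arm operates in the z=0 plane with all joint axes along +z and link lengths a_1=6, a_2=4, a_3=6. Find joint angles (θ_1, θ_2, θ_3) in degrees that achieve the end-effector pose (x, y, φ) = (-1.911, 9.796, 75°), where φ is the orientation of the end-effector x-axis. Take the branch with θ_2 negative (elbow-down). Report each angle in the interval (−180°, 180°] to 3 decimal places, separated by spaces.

wrist centre = target − a_3·(cos φ, sin φ) = (-3.4639, 4.0004)
cos θ_2 = (28.0023−6²−4²)/(2·6·4) = -0.5000; θ_2 = -119.9969° (elbow-down)
β = atan2(4.0004,-3.4639) = 130.8887°; ψ = atan2(-3.4642,4.0002) = -40.8929°
θ_1 = β − ψ = 171.7817°
θ_3 = φ − θ_1 − θ_2 = 23.2152° (wrapped to (-180°,180°])

171.782 -119.997 23.215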